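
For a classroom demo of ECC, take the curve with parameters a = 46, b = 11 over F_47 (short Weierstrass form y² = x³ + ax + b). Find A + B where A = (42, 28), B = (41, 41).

(42, 28) + (41, 41). λ = (41 - 28)/(41 - 42) ≡ 13/46 mod 47. 46⁻¹ ≡ 46 (mod 47), so λ ≡ 34.
  x = λ² - 42 - 41 = 1156 - 83 ≡ 39; y = λ·(42 - 39) - 28 ≡ 27. → (39, 27)

(39, 27)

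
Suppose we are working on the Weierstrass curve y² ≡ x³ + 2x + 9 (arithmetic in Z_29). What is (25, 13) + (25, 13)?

tangent at (25, 13): λ = (3·25² + 2)/(2·13) ≡ 21/26. 26⁻¹ ≡ 19 (mod 29), so λ ≡ 21·19 ≡ 22.
  x = λ² - 25 - 25 = 484 - 50 ≡ 28; y = λ·(25 - 28) - 13 ≡ 8. → (28, 8)

(28, 8)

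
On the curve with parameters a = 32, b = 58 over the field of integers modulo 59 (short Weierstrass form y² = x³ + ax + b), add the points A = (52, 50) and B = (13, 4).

(40, 5)

(52, 50) + (13, 4). λ = (4 - 50)/(13 - 52) ≡ 13/20 mod 59. 20⁻¹ ≡ 3 (mod 59) since 20·3 = 60 ≡ 1, so λ ≡ 39.
  x = λ² - 52 - 13 = 1521 - 65 ≡ 40; y = λ·(52 - 40) - 50 ≡ 5. → (40, 5)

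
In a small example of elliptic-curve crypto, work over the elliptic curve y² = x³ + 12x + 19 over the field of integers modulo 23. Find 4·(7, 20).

Write Q = (7, 20).
Double-and-add on 4 = (100)₂. Start with Q = (7, 20) for the leading 1-bit.
double: tangent at (7, 20): λ = (3·7² + 12)/(2·20) ≡ 21/17. 17⁻¹ ≡ 19 (mod 23), so λ ≡ 21·19 ≡ 8.
  x = λ² - 7 - 7 = 64 - 14 ≡ 4; y = λ·(7 - 4) - 20 ≡ 4. → (4, 4)
double: tangent at (4, 4): λ = (3·4² + 12)/(2·4) ≡ 14/8. 8⁻¹ ≡ 3 (mod 23) since 8·3 = 24 ≡ 1, so λ ≡ 14·3 ≡ 19.
  x = λ² - 4 - 4 = 361 - 8 ≡ 8; y = λ·(4 - 8) - 4 ≡ 12. → (8, 12)

(8, 12)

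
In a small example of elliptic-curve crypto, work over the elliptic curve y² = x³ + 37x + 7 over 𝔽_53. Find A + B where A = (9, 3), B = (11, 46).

(9, 3) + (11, 46). λ = (46 - 3)/(11 - 9) ≡ 43/2 mod 53. 2⁻¹ ≡ 27 (mod 53) since 2·27 = 54 ≡ 1, so λ ≡ 48.
  x = λ² - 9 - 11 = 2304 - 20 ≡ 5; y = λ·(9 - 5) - 3 ≡ 30. → (5, 30)

(5, 30)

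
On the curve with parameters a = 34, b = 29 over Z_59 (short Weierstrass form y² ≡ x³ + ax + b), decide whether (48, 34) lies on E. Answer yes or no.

y² = 34² ≡ 35; x³ + 34x + 29 = 112253 ≡ 35 (mod 59). 35 = 35.

yes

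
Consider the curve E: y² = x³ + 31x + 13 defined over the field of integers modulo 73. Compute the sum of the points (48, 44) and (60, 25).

(40, 65)

(48, 44) + (60, 25). λ = (25 - 44)/(60 - 48) ≡ 54/12 mod 73. 12⁻¹ ≡ 67 (mod 73) since 12·67 = 804 ≡ 1, so λ ≡ 41.
  x = λ² - 48 - 60 = 1681 - 108 ≡ 40; y = λ·(48 - 40) - 44 ≡ 65. → (40, 65)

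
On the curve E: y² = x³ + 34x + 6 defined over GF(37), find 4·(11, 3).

(18, 30)

Write Q = (11, 3).
Double-and-add on 4 = (100)₂. Start with Q = (11, 3) for the leading 1-bit.
double: tangent at (11, 3): λ = (3·11² + 34)/(2·3) ≡ 27/6. 6⁻¹ ≡ 31 (mod 37), so λ ≡ 27·31 ≡ 23.
  x = λ² - 11 - 11 = 529 - 22 ≡ 26; y = λ·(11 - 26) - 3 ≡ 22. → (26, 22)
double: tangent at (26, 22): λ = (3·26² + 34)/(2·22) ≡ 27/7. 7⁻¹ ≡ 16 (mod 37) since 7·16 = 112 ≡ 1, so λ ≡ 27·16 ≡ 25.
  x = λ² - 26 - 26 = 625 - 52 ≡ 18; y = λ·(26 - 18) - 22 ≡ 30. → (18, 30)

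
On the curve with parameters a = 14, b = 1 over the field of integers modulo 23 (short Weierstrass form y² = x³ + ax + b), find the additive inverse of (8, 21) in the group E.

-(8, 21) = (8, -21 mod 23) = (8, 2).

(8, 2)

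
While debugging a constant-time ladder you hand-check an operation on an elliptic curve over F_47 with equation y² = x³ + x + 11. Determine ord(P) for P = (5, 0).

2P: (5, 0) + (5, 0): same x and y₁ ≡ -y₂, so the sum is the point at infinity.
2P = the point at infinity, so the order is 2.

2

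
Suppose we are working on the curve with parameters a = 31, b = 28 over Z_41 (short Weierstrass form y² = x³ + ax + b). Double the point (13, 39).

(14, 34)

tangent at (13, 39): λ = (3·13² + 31)/(2·39) ≡ 5/37. 37⁻¹ ≡ 10 (mod 41), so λ ≡ 5·10 ≡ 9.
  x = λ² - 13 - 13 = 81 - 26 ≡ 14; y = λ·(13 - 14) - 39 ≡ 34. → (14, 34)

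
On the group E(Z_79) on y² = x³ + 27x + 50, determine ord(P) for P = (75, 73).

11

2P: tangent at (75, 73): λ = (3·75² + 27)/(2·73) ≡ 75/67. 67⁻¹ ≡ 46 (mod 79), so λ ≡ 75·46 ≡ 53.
  x = λ² - 75 - 75 = 2809 - 150 ≡ 52; y = λ·(75 - 52) - 73 ≡ 40. → (52, 40)
3P: (52, 40) + (75, 73). λ = (73 - 40)/(75 - 52) ≡ 33/23 mod 79. 23⁻¹ ≡ 55 (mod 79) since 23·55 = 1265 ≡ 1, so λ ≡ 77.
  x = λ² - 52 - 75 = 5929 - 127 ≡ 35; y = λ·(52 - 35) - 40 ≡ 5. → (35, 5)
4P: (35, 5) + (75, 73). λ = (73 - 5)/(75 - 35) ≡ 68/40 mod 79. 40⁻¹ ≡ 2 (mod 79), so λ ≡ 57.
  x = λ² - 35 - 75 = 3249 - 110 ≡ 58; y = λ·(35 - 58) - 5 ≡ 27. → (58, 27)
5P: (58, 27) + (75, 73). λ = (73 - 27)/(75 - 58) ≡ 46/17 mod 79. 17⁻¹ ≡ 14 (mod 79) since 17·14 = 238 ≡ 1, so λ ≡ 12.
  x = λ² - 58 - 75 = 144 - 133 ≡ 11; y = λ·(58 - 11) - 27 ≡ 63. → (11, 63)
6P: (11, 63) + (75, 73). λ = (73 - 63)/(75 - 11) ≡ 10/64 mod 79. 64⁻¹ ≡ 21 (mod 79) since 64·21 = 1344 ≡ 1, so λ ≡ 52.
  x = λ² - 11 - 75 = 2704 - 86 ≡ 11; y = λ·(11 - 11) - 63 ≡ 16. → (11, 16)
7P: (11, 16) + (75, 73). λ = (73 - 16)/(75 - 11) ≡ 57/64 mod 79. 64⁻¹ ≡ 21 (mod 79) since 64·21 = 1344 ≡ 1, so λ ≡ 12.
  x = λ² - 11 - 75 = 144 - 86 ≡ 58; y = λ·(11 - 58) - 16 ≡ 52. → (58, 52)
8P: (58, 52) + (75, 73). λ = (73 - 52)/(75 - 58) ≡ 21/17 mod 79. 17⁻¹ ≡ 14 (mod 79) since 17·14 = 238 ≡ 1, so λ ≡ 57.
  x = λ² - 58 - 75 = 3249 - 133 ≡ 35; y = λ·(58 - 35) - 52 ≡ 74. → (35, 74)
9P: (35, 74) + (75, 73). λ = (73 - 74)/(75 - 35) ≡ 78/40 mod 79. 40⁻¹ ≡ 2 (mod 79), so λ ≡ 77.
  x = λ² - 35 - 75 = 5929 - 110 ≡ 52; y = λ·(35 - 52) - 74 ≡ 39. → (52, 39)
10P: (52, 39) + (75, 73). λ = (73 - 39)/(75 - 52) ≡ 34/23 mod 79. 23⁻¹ ≡ 55 (mod 79), so λ ≡ 53.
  x = λ² - 52 - 75 = 2809 - 127 ≡ 75; y = λ·(52 - 75) - 39 ≡ 6. → (75, 6)
11P: (75, 6) + (75, 73): same x and y₁ ≡ -y₂, so the sum is 𝒪.
11P = 𝒪, so the order is 11.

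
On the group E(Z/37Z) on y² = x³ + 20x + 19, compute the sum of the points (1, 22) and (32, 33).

(1, 22) + (32, 33). λ = (33 - 22)/(32 - 1) ≡ 11/31 mod 37. 31⁻¹ ≡ 6 (mod 37), so λ ≡ 29.
  x = λ² - 1 - 32 = 841 - 33 ≡ 31; y = λ·(1 - 31) - 22 ≡ 33. → (31, 33)

(31, 33)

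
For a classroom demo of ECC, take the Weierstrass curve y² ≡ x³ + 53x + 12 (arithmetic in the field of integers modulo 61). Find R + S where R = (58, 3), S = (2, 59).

(2, 2)

(58, 3) + (2, 59). λ = (59 - 3)/(2 - 58) ≡ 56/5 mod 61. 5⁻¹ ≡ 49 (mod 61) since 5·49 = 245 ≡ 1, so λ ≡ 60.
  x = λ² - 58 - 2 = 3600 - 60 ≡ 2; y = λ·(58 - 2) - 3 ≡ 2. → (2, 2)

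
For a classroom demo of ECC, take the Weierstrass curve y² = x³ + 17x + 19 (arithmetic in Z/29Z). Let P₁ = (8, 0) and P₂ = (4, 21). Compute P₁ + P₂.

(8, 0) + (4, 21). λ = (21 - 0)/(4 - 8) ≡ 21/25 mod 29. 25⁻¹ ≡ 7 (mod 29), so λ ≡ 2.
  x = λ² - 8 - 4 = 4 - 12 ≡ 21; y = λ·(8 - 21) - 0 ≡ 3. → (21, 3)

(21, 3)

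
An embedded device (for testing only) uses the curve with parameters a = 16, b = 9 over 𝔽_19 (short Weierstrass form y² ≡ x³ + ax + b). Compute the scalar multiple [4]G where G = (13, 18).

Repeated addition: build up to 4G.
2G: tangent at (13, 18): λ = (3·13² + 16)/(2·18) ≡ 10/17. 17⁻¹ ≡ 9 (mod 19), so λ ≡ 10·9 ≡ 14.
  x = λ² - 13 - 13 = 196 - 26 ≡ 18; y = λ·(13 - 18) - 18 ≡ 7. → (18, 7)
3G: (18, 7) + (13, 18). λ = (18 - 7)/(13 - 18) ≡ 11/14 mod 19. 14⁻¹ ≡ 15 (mod 19) since 14·15 = 210 ≡ 1, so λ ≡ 13.
  x = λ² - 18 - 13 = 169 - 31 ≡ 5; y = λ·(18 - 5) - 7 ≡ 10. → (5, 10)
4G: (5, 10) + (13, 18). λ = (18 - 10)/(13 - 5) ≡ 8/8 mod 19. 8⁻¹ ≡ 12 (mod 19), so λ ≡ 1.
  x = λ² - 5 - 13 = 1 - 18 ≡ 2; y = λ·(5 - 2) - 10 ≡ 12. → (2, 12)

(2, 12)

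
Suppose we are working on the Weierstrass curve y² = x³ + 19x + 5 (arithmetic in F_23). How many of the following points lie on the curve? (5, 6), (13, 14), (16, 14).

(5, 6): 6² ≡ 13, rhs ≡ 18 → off.
(13, 14): 14² ≡ 12, rhs ≡ 11 → off.
(16, 14): 14² ≡ 12, rhs ≡ 12 → on.

1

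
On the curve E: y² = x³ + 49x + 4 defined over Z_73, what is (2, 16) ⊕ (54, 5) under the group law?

(2, 16) + (54, 5). λ = (5 - 16)/(54 - 2) ≡ 62/52 mod 73. 52⁻¹ ≡ 66 (mod 73) since 52·66 = 3432 ≡ 1, so λ ≡ 4.
  x = λ² - 2 - 54 = 16 - 56 ≡ 33; y = λ·(2 - 33) - 16 ≡ 6. → (33, 6)

(33, 6)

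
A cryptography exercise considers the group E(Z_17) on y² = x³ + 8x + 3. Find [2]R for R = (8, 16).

tangent at (8, 16): λ = (3·8² + 8)/(2·16) ≡ 13/15. 15⁻¹ ≡ 8 (mod 17), so λ ≡ 13·8 ≡ 2.
  x = λ² - 8 - 8 = 4 - 16 ≡ 5; y = λ·(8 - 5) - 16 ≡ 7. → (5, 7)

(5, 7)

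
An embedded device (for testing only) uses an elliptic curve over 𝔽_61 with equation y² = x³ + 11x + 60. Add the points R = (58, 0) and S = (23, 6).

(36, 52)

(58, 0) + (23, 6). λ = (6 - 0)/(23 - 58) ≡ 6/26 mod 61. 26⁻¹ ≡ 54 (mod 61) since 26·54 = 1404 ≡ 1, so λ ≡ 19.
  x = λ² - 58 - 23 = 361 - 81 ≡ 36; y = λ·(58 - 36) - 0 ≡ 52. → (36, 52)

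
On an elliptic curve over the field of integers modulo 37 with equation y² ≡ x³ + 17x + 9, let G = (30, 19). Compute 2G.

(11, 26)

tangent at (30, 19): λ = (3·30² + 17)/(2·19) ≡ 16/1. 1⁻¹ ≡ 1 (mod 37), so λ ≡ 16·1 ≡ 16.
  x = λ² - 30 - 30 = 256 - 60 ≡ 11; y = λ·(30 - 11) - 19 ≡ 26. → (11, 26)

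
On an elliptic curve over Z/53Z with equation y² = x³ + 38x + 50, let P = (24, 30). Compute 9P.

(52, 8)

Repeated addition: build up to 9P.
2P: tangent at (24, 30): λ = (3·24² + 38)/(2·30) ≡ 17/7. 7⁻¹ ≡ 38 (mod 53), so λ ≡ 17·38 ≡ 10.
  x = λ² - 24 - 24 = 100 - 48 ≡ 52; y = λ·(24 - 52) - 30 ≡ 8. → (52, 8)
3P: (52, 8) + (24, 30). λ = (30 - 8)/(24 - 52) ≡ 22/25 mod 53. 25⁻¹ ≡ 17 (mod 53) since 25·17 = 425 ≡ 1, so λ ≡ 3.
  x = λ² - 52 - 24 = 9 - 76 ≡ 39; y = λ·(52 - 39) - 8 ≡ 31. → (39, 31)
4P: (39, 31) + (24, 30). λ = (30 - 31)/(24 - 39) ≡ 52/38 mod 53. 38⁻¹ ≡ 7 (mod 53), so λ ≡ 46.
  x = λ² - 39 - 24 = 2116 - 63 ≡ 39; y = λ·(39 - 39) - 31 ≡ 22. → (39, 22)
5P: (39, 22) + (24, 30). λ = (30 - 22)/(24 - 39) ≡ 8/38 mod 53. 38⁻¹ ≡ 7 (mod 53) since 38·7 = 266 ≡ 1, so λ ≡ 3.
  x = λ² - 39 - 24 = 9 - 63 ≡ 52; y = λ·(39 - 52) - 22 ≡ 45. → (52, 45)
6P: (52, 45) + (24, 30). λ = (30 - 45)/(24 - 52) ≡ 38/25 mod 53. 25⁻¹ ≡ 17 (mod 53) since 25·17 = 425 ≡ 1, so λ ≡ 10.
  x = λ² - 52 - 24 = 100 - 76 ≡ 24; y = λ·(52 - 24) - 45 ≡ 23. → (24, 23)
7P: (24, 23) + (24, 30): same x and y₁ ≡ -y₂, so the sum is ∞.
8P: ∞ + (24, 30) = (24, 30) (identity).
9P: tangent at (24, 30): λ = (3·24² + 38)/(2·30) ≡ 17/7. 7⁻¹ ≡ 38 (mod 53), so λ ≡ 17·38 ≡ 10.
  x = λ² - 24 - 24 = 100 - 48 ≡ 52; y = λ·(24 - 52) - 30 ≡ 8. → (52, 8)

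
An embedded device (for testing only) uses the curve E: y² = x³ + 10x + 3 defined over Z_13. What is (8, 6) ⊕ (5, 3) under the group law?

(8, 6) + (5, 3). λ = (3 - 6)/(5 - 8) ≡ 10/10 mod 13. 10⁻¹ ≡ 4 (mod 13) since 10·4 = 40 ≡ 1, so λ ≡ 1.
  x = λ² - 8 - 5 = 1 - 13 ≡ 1; y = λ·(8 - 1) - 6 ≡ 1. → (1, 1)

(1, 1)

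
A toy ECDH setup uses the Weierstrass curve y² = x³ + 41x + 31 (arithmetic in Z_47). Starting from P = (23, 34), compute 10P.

(8, 42)

Double-and-add on 10 = (1010)₂. Start with P = (23, 34) for the leading 1-bit.
double: tangent at (23, 34): λ = (3·23² + 41)/(2·34) ≡ 30/21. 21⁻¹ ≡ 9 (mod 47) since 21·9 = 189 ≡ 1, so λ ≡ 30·9 ≡ 35.
  x = λ² - 23 - 23 = 1225 - 46 ≡ 4; y = λ·(23 - 4) - 34 ≡ 20. → (4, 20)
double: tangent at (4, 20): λ = (3·4² + 41)/(2·20) ≡ 42/40. 40⁻¹ ≡ 20 (mod 47), so λ ≡ 42·20 ≡ 41.
  x = λ² - 4 - 4 = 1681 - 8 ≡ 28; y = λ·(4 - 28) - 20 ≡ 30. → (28, 30)
add P: (28, 30) + (23, 34). λ = (34 - 30)/(23 - 28) ≡ 4/42 mod 47. 42⁻¹ ≡ 28 (mod 47), so λ ≡ 18.
  x = λ² - 28 - 23 = 324 - 51 ≡ 38; y = λ·(28 - 38) - 30 ≡ 25. → (38, 25)
double: tangent at (38, 25): λ = (3·38² + 41)/(2·25) ≡ 2/3. 3⁻¹ ≡ 16 (mod 47), so λ ≡ 2·16 ≡ 32.
  x = λ² - 38 - 38 = 1024 - 76 ≡ 8; y = λ·(38 - 8) - 25 ≡ 42. → (8, 42)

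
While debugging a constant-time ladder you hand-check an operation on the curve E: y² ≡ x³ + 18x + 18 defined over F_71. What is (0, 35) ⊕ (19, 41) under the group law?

(0, 35) + (19, 41). λ = (41 - 35)/(19 - 0) ≡ 6/19 mod 71. 19⁻¹ ≡ 15 (mod 71), so λ ≡ 19.
  x = λ² - 0 - 19 = 361 - 19 ≡ 58; y = λ·(0 - 58) - 35 ≡ 70. → (58, 70)

(58, 70)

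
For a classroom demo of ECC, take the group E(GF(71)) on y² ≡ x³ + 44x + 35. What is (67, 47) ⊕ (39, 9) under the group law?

(67, 47) + (39, 9). λ = (9 - 47)/(39 - 67) ≡ 33/43 mod 71. 43⁻¹ ≡ 38 (mod 71), so λ ≡ 47.
  x = λ² - 67 - 39 = 2209 - 106 ≡ 44; y = λ·(67 - 44) - 47 ≡ 40. → (44, 40)

(44, 40)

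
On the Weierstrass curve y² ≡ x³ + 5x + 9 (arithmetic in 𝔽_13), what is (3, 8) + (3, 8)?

tangent at (3, 8): λ = (3·3² + 5)/(2·8) ≡ 6/3. 3⁻¹ ≡ 9 (mod 13), so λ ≡ 6·9 ≡ 2.
  x = λ² - 3 - 3 = 4 - 6 ≡ 11; y = λ·(3 - 11) - 8 ≡ 2. → (11, 2)

(11, 2)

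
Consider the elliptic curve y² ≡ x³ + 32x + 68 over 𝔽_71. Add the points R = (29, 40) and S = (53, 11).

(29, 40) + (53, 11). λ = (11 - 40)/(53 - 29) ≡ 42/24 mod 71. 24⁻¹ ≡ 3 (mod 71), so λ ≡ 55.
  x = λ² - 29 - 53 = 3025 - 82 ≡ 32; y = λ·(29 - 32) - 40 ≡ 8. → (32, 8)

(32, 8)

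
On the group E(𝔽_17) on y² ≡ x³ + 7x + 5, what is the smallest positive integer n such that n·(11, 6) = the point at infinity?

2P: tangent at (11, 6): λ = (3·11² + 7)/(2·6) ≡ 13/12. 12⁻¹ ≡ 10 (mod 17), so λ ≡ 13·10 ≡ 11.
  x = λ² - 11 - 11 = 121 - 22 ≡ 14; y = λ·(11 - 14) - 6 ≡ 12. → (14, 12)
3P: (14, 12) + (11, 6). λ = (6 - 12)/(11 - 14) ≡ 11/14 mod 17. 14⁻¹ ≡ 11 (mod 17), so λ ≡ 2.
  x = λ² - 14 - 11 = 4 - 25 ≡ 13; y = λ·(14 - 13) - 12 ≡ 7. → (13, 7)
4P: (13, 7) + (11, 6). λ = (6 - 7)/(11 - 13) ≡ 16/15 mod 17. 15⁻¹ ≡ 8 (mod 17) since 15·8 = 120 ≡ 1, so λ ≡ 9.
  x = λ² - 13 - 11 = 81 - 24 ≡ 6; y = λ·(13 - 6) - 7 ≡ 5. → (6, 5)
5P: (6, 5) + (11, 6). λ = (6 - 5)/(11 - 6) ≡ 1/5 mod 17. 5⁻¹ ≡ 7 (mod 17), so λ ≡ 7.
  x = λ² - 6 - 11 = 49 - 17 ≡ 15; y = λ·(6 - 15) - 5 ≡ 0. → (15, 0)
6P: (15, 0) + (11, 6). λ = (6 - 0)/(11 - 15) ≡ 6/13 mod 17. 13⁻¹ ≡ 4 (mod 17), so λ ≡ 7.
  x = λ² - 15 - 11 = 49 - 26 ≡ 6; y = λ·(15 - 6) - 0 ≡ 12. → (6, 12)
7P: (6, 12) + (11, 6). λ = (6 - 12)/(11 - 6) ≡ 11/5 mod 17. 5⁻¹ ≡ 7 (mod 17), so λ ≡ 9.
  x = λ² - 6 - 11 = 81 - 17 ≡ 13; y = λ·(6 - 13) - 12 ≡ 10. → (13, 10)
8P: (13, 10) + (11, 6). λ = (6 - 10)/(11 - 13) ≡ 13/15 mod 17. 15⁻¹ ≡ 8 (mod 17), so λ ≡ 2.
  x = λ² - 13 - 11 = 4 - 24 ≡ 14; y = λ·(13 - 14) - 10 ≡ 5. → (14, 5)
9P: (14, 5) + (11, 6). λ = (6 - 5)/(11 - 14) ≡ 1/14 mod 17. 14⁻¹ ≡ 11 (mod 17) since 14·11 = 154 ≡ 1, so λ ≡ 11.
  x = λ² - 14 - 11 = 121 - 25 ≡ 11; y = λ·(14 - 11) - 5 ≡ 11. → (11, 11)
10P: (11, 11) + (11, 6): same x and y₁ ≡ -y₂, so the sum is the point at infinity.
10P = the point at infinity, so the order is 10.

10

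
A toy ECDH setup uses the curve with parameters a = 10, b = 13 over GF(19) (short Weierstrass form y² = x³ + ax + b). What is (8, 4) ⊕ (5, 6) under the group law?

(8, 4) + (5, 6). λ = (6 - 4)/(5 - 8) ≡ 2/16 mod 19. 16⁻¹ ≡ 6 (mod 19), so λ ≡ 12.
  x = λ² - 8 - 5 = 144 - 13 ≡ 17; y = λ·(8 - 17) - 4 ≡ 2. → (17, 2)

(17, 2)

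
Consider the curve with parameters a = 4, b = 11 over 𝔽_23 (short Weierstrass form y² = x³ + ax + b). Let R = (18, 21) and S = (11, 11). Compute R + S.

(18, 21) + (11, 11). λ = (11 - 21)/(11 - 18) ≡ 13/16 mod 23. 16⁻¹ ≡ 13 (mod 23), so λ ≡ 8.
  x = λ² - 18 - 11 = 64 - 29 ≡ 12; y = λ·(18 - 12) - 21 ≡ 4. → (12, 4)

(12, 4)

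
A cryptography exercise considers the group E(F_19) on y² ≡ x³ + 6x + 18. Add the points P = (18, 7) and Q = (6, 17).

(18, 7) + (6, 17). λ = (17 - 7)/(6 - 18) ≡ 10/7 mod 19. 7⁻¹ ≡ 11 (mod 19) since 7·11 = 77 ≡ 1, so λ ≡ 15.
  x = λ² - 18 - 6 = 225 - 24 ≡ 11; y = λ·(18 - 11) - 7 ≡ 3. → (11, 3)

(11, 3)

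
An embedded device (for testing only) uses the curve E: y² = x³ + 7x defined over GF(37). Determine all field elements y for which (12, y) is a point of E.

6, 31

x³ + 7x + 0 = 1812 ≡ 36 (mod 37).
Square roots of 36 mod 37: 6 and 31 (since 6² = 36 ≡ 36).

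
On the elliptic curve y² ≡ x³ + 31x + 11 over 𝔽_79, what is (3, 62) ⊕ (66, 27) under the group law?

(62, 41)

(3, 62) + (66, 27). λ = (27 - 62)/(66 - 3) ≡ 44/63 mod 79. 63⁻¹ ≡ 74 (mod 79) since 63·74 = 4662 ≡ 1, so λ ≡ 17.
  x = λ² - 3 - 66 = 289 - 69 ≡ 62; y = λ·(3 - 62) - 62 ≡ 41. → (62, 41)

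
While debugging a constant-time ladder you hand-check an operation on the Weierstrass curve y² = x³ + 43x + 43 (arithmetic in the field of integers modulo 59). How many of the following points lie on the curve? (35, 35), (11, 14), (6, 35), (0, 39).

1

(35, 35): 35² ≡ 45, rhs ≡ 55 → off.
(11, 14): 14² ≡ 19, rhs ≡ 18 → off.
(6, 35): 35² ≡ 45, rhs ≡ 45 → on.
(0, 39): 39² ≡ 46, rhs ≡ 43 → off.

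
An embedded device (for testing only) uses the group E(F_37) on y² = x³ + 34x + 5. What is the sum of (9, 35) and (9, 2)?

The two points share x = 9 and their y-coordinates satisfy 35 + 2 ≡ 0 (mod 37), so they are inverses. Their sum is the point at infinity.

O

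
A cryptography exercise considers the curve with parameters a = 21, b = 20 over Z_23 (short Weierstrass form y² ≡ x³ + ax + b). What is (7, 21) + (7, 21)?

(2, 22)

tangent at (7, 21): λ = (3·7² + 21)/(2·21) ≡ 7/19. 19⁻¹ ≡ 17 (mod 23) since 19·17 = 323 ≡ 1, so λ ≡ 7·17 ≡ 4.
  x = λ² - 7 - 7 = 16 - 14 ≡ 2; y = λ·(7 - 2) - 21 ≡ 22. → (2, 22)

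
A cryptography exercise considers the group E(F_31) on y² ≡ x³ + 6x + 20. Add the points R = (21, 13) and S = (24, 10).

(18, 15)

(21, 13) + (24, 10). λ = (10 - 13)/(24 - 21) ≡ 28/3 mod 31. 3⁻¹ ≡ 21 (mod 31) since 3·21 = 63 ≡ 1, so λ ≡ 30.
  x = λ² - 21 - 24 = 900 - 45 ≡ 18; y = λ·(21 - 18) - 13 ≡ 15. → (18, 15)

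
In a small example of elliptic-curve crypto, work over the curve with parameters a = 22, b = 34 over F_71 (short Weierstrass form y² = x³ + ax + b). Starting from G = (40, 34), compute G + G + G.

(51, 55)

Repeated addition: build up to 3G.
2G: tangent at (40, 34): λ = (3·40² + 22)/(2·34) ≡ 65/68. 68⁻¹ ≡ 47 (mod 71) since 68·47 = 3196 ≡ 1, so λ ≡ 65·47 ≡ 2.
  x = λ² - 40 - 40 = 4 - 80 ≡ 66; y = λ·(40 - 66) - 34 ≡ 56. → (66, 56)
3G: (66, 56) + (40, 34). λ = (34 - 56)/(40 - 66) ≡ 49/45 mod 71. 45⁻¹ ≡ 30 (mod 71) since 45·30 = 1350 ≡ 1, so λ ≡ 50.
  x = λ² - 66 - 40 = 2500 - 106 ≡ 51; y = λ·(66 - 51) - 56 ≡ 55. → (51, 55)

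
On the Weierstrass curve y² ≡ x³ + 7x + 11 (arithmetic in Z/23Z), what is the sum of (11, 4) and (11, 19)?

O

The two points share x = 11 and their y-coordinates satisfy 4 + 19 ≡ 0 (mod 23), so they are inverses. Their sum is O.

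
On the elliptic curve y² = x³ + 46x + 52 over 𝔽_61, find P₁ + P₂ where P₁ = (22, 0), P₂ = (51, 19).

(40, 45)

(22, 0) + (51, 19). λ = (19 - 0)/(51 - 22) ≡ 19/29 mod 61. 29⁻¹ ≡ 40 (mod 61), so λ ≡ 28.
  x = λ² - 22 - 51 = 784 - 73 ≡ 40; y = λ·(22 - 40) - 0 ≡ 45. → (40, 45)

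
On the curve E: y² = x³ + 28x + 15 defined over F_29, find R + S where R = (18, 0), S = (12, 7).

(18, 0) + (12, 7). λ = (7 - 0)/(12 - 18) ≡ 7/23 mod 29. 23⁻¹ ≡ 24 (mod 29), so λ ≡ 23.
  x = λ² - 18 - 12 = 529 - 30 ≡ 6; y = λ·(18 - 6) - 0 ≡ 15. → (6, 15)

(6, 15)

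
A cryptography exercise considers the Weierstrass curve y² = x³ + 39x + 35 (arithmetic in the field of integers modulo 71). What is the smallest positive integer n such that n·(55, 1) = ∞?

2P: tangent at (55, 1): λ = (3·55² + 39)/(2·1) ≡ 26/2. 2⁻¹ ≡ 36 (mod 71), so λ ≡ 26·36 ≡ 13.
  x = λ² - 55 - 55 = 169 - 110 ≡ 59; y = λ·(55 - 59) - 1 ≡ 18. → (59, 18)
3P: (59, 18) + (55, 1). λ = (1 - 18)/(55 - 59) ≡ 54/67 mod 71. 67⁻¹ ≡ 53 (mod 71) since 67·53 = 3551 ≡ 1, so λ ≡ 22.
  x = λ² - 59 - 55 = 484 - 114 ≡ 15; y = λ·(59 - 15) - 18 ≡ 27. → (15, 27)
4P: (15, 27) + (55, 1). λ = (1 - 27)/(55 - 15) ≡ 45/40 mod 71. 40⁻¹ ≡ 16 (mod 71) since 40·16 = 640 ≡ 1, so λ ≡ 10.
  x = λ² - 15 - 55 = 100 - 70 ≡ 30; y = λ·(15 - 30) - 27 ≡ 36. → (30, 36)
5P: (30, 36) + (55, 1). λ = (1 - 36)/(55 - 30) ≡ 36/25 mod 71. 25⁻¹ ≡ 54 (mod 71), so λ ≡ 27.
  x = λ² - 30 - 55 = 729 - 85 ≡ 5; y = λ·(30 - 5) - 36 ≡ 0. → (5, 0)
6P: (5, 0) + (55, 1). λ = (1 - 0)/(55 - 5) ≡ 1/50 mod 71. 50⁻¹ ≡ 27 (mod 71) since 50·27 = 1350 ≡ 1, so λ ≡ 27.
  x = λ² - 5 - 55 = 729 - 60 ≡ 30; y = λ·(5 - 30) - 0 ≡ 35. → (30, 35)
7P: (30, 35) + (55, 1). λ = (1 - 35)/(55 - 30) ≡ 37/25 mod 71. 25⁻¹ ≡ 54 (mod 71), so λ ≡ 10.
  x = λ² - 30 - 55 = 100 - 85 ≡ 15; y = λ·(30 - 15) - 35 ≡ 44. → (15, 44)
8P: (15, 44) + (55, 1). λ = (1 - 44)/(55 - 15) ≡ 28/40 mod 71. 40⁻¹ ≡ 16 (mod 71), so λ ≡ 22.
  x = λ² - 15 - 55 = 484 - 70 ≡ 59; y = λ·(15 - 59) - 44 ≡ 53. → (59, 53)
9P: (59, 53) + (55, 1). λ = (1 - 53)/(55 - 59) ≡ 19/67 mod 71. 67⁻¹ ≡ 53 (mod 71), so λ ≡ 13.
  x = λ² - 59 - 55 = 169 - 114 ≡ 55; y = λ·(59 - 55) - 53 ≡ 70. → (55, 70)
10P: (55, 70) + (55, 1): same x and y₁ ≡ -y₂, so the sum is ∞.
10P = ∞, so the order is 10.

10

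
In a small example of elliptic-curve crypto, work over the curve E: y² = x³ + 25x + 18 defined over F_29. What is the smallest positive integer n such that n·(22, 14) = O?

12

2P: tangent at (22, 14): λ = (3·22² + 25)/(2·14) ≡ 27/28. 28⁻¹ ≡ 28 (mod 29), so λ ≡ 27·28 ≡ 2.
  x = λ² - 22 - 22 = 4 - 44 ≡ 18; y = λ·(22 - 18) - 14 ≡ 23. → (18, 23)
3P: (18, 23) + (22, 14). λ = (14 - 23)/(22 - 18) ≡ 20/4 mod 29. 4⁻¹ ≡ 22 (mod 29) since 4·22 = 88 ≡ 1, so λ ≡ 5.
  x = λ² - 18 - 22 = 25 - 40 ≡ 14; y = λ·(18 - 14) - 23 ≡ 26. → (14, 26)
4P: (14, 26) + (22, 14). λ = (14 - 26)/(22 - 14) ≡ 17/8 mod 29. 8⁻¹ ≡ 11 (mod 29), so λ ≡ 13.
  x = λ² - 14 - 22 = 169 - 36 ≡ 17; y = λ·(14 - 17) - 26 ≡ 22. → (17, 22)
5P: (17, 22) + (22, 14). λ = (14 - 22)/(22 - 17) ≡ 21/5 mod 29. 5⁻¹ ≡ 6 (mod 29) since 5·6 = 30 ≡ 1, so λ ≡ 10.
  x = λ² - 17 - 22 = 100 - 39 ≡ 3; y = λ·(17 - 3) - 22 ≡ 2. → (3, 2)
6P: (3, 2) + (22, 14). λ = (14 - 2)/(22 - 3) ≡ 12/19 mod 29. 19⁻¹ ≡ 26 (mod 29) since 19·26 = 494 ≡ 1, so λ ≡ 22.
  x = λ² - 3 - 22 = 484 - 25 ≡ 24; y = λ·(3 - 24) - 2 ≡ 0. → (24, 0)
7P: (24, 0) + (22, 14). λ = (14 - 0)/(22 - 24) ≡ 14/27 mod 29. 27⁻¹ ≡ 14 (mod 29) since 27·14 = 378 ≡ 1, so λ ≡ 22.
  x = λ² - 24 - 22 = 484 - 46 ≡ 3; y = λ·(24 - 3) - 0 ≡ 27. → (3, 27)
8P: (3, 27) + (22, 14). λ = (14 - 27)/(22 - 3) ≡ 16/19 mod 29. 19⁻¹ ≡ 26 (mod 29) since 19·26 = 494 ≡ 1, so λ ≡ 10.
  x = λ² - 3 - 22 = 100 - 25 ≡ 17; y = λ·(3 - 17) - 27 ≡ 7. → (17, 7)
9P: (17, 7) + (22, 14). λ = (14 - 7)/(22 - 17) ≡ 7/5 mod 29. 5⁻¹ ≡ 6 (mod 29), so λ ≡ 13.
  x = λ² - 17 - 22 = 169 - 39 ≡ 14; y = λ·(17 - 14) - 7 ≡ 3. → (14, 3)
10P: (14, 3) + (22, 14). λ = (14 - 3)/(22 - 14) ≡ 11/8 mod 29. 8⁻¹ ≡ 11 (mod 29), so λ ≡ 5.
  x = λ² - 14 - 22 = 25 - 36 ≡ 18; y = λ·(14 - 18) - 3 ≡ 6. → (18, 6)
11P: (18, 6) + (22, 14). λ = (14 - 6)/(22 - 18) ≡ 8/4 mod 29. 4⁻¹ ≡ 22 (mod 29), so λ ≡ 2.
  x = λ² - 18 - 22 = 4 - 40 ≡ 22; y = λ·(18 - 22) - 6 ≡ 15. → (22, 15)
12P: (22, 15) + (22, 14): same x and y₁ ≡ -y₂, so the sum is O.
12P = O, so the order is 12.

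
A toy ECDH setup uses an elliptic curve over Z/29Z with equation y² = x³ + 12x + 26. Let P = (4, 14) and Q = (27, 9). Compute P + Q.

(4, 14) + (27, 9). λ = (9 - 14)/(27 - 4) ≡ 24/23 mod 29. 23⁻¹ ≡ 24 (mod 29), so λ ≡ 25.
  x = λ² - 4 - 27 = 625 - 31 ≡ 14; y = λ·(4 - 14) - 14 ≡ 26. → (14, 26)

(14, 26)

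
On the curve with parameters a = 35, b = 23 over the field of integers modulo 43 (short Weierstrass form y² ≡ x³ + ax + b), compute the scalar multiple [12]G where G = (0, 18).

Double-and-add on 12 = (1100)₂. Start with G = (0, 18) for the leading 1-bit.
double: tangent at (0, 18): λ = (3·0² + 35)/(2·18) ≡ 35/36. 36⁻¹ ≡ 6 (mod 43), so λ ≡ 35·6 ≡ 38.
  x = λ² - 0 - 0 = 1444 - 0 ≡ 25; y = λ·(0 - 25) - 18 ≡ 21. → (25, 21)
add G: (25, 21) + (0, 18). λ = (18 - 21)/(0 - 25) ≡ 40/18 mod 43. 18⁻¹ ≡ 12 (mod 43) since 18·12 = 216 ≡ 1, so λ ≡ 7.
  x = λ² - 25 - 0 = 49 - 25 ≡ 24; y = λ·(25 - 24) - 21 ≡ 29. → (24, 29)
double: tangent at (24, 29): λ = (3·24² + 35)/(2·29) ≡ 0/15. 15⁻¹ ≡ 23 (mod 43), so λ ≡ 0·23 ≡ 0.
  x = λ² - 24 - 24 = 0 - 48 ≡ 38; y = λ·(24 - 38) - 29 ≡ 14. → (38, 14)
double: tangent at (38, 14): λ = (3·38² + 35)/(2·14) ≡ 24/28. 28⁻¹ ≡ 20 (mod 43) since 28·20 = 560 ≡ 1, so λ ≡ 24·20 ≡ 7.
  x = λ² - 38 - 38 = 49 - 76 ≡ 16; y = λ·(38 - 16) - 14 ≡ 11. → (16, 11)

(16, 11)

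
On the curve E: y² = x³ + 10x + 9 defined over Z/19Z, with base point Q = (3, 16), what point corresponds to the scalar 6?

O

Double-and-add on 6 = (110)₂. Start with Q = (3, 16) for the leading 1-bit.
double: tangent at (3, 16): λ = (3·3² + 10)/(2·16) ≡ 18/13. 13⁻¹ ≡ 3 (mod 19), so λ ≡ 18·3 ≡ 16.
  x = λ² - 3 - 3 = 256 - 6 ≡ 3; y = λ·(3 - 3) - 16 ≡ 3. → (3, 3)
add Q: (3, 3) + (3, 16): same x and y₁ ≡ -y₂, so the sum is the point at infinity.
double: the point at infinity + the point at infinity = the point at infinity (identity).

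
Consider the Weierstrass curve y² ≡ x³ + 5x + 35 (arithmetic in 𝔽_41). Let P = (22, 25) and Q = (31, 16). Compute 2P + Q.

(14, 15)

First 2P:
Repeated addition: build up to 2P.
2P: tangent at (22, 25): λ = (3·22² + 5)/(2·25) ≡ 22/9. 9⁻¹ ≡ 32 (mod 41), so λ ≡ 22·32 ≡ 7.
  x = λ² - 22 - 22 = 49 - 44 ≡ 5; y = λ·(22 - 5) - 25 ≡ 12. → (5, 12)
2P = (5, 12).
Finally 2P + Q:
(5, 12) + (31, 16). λ = (16 - 12)/(31 - 5) ≡ 4/26 mod 41. 26⁻¹ ≡ 30 (mod 41) since 26·30 = 780 ≡ 1, so λ ≡ 38.
  x = λ² - 5 - 31 = 1444 - 36 ≡ 14; y = λ·(5 - 14) - 12 ≡ 15. → (14, 15)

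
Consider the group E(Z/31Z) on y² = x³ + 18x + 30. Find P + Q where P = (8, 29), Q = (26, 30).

(17, 17)

(8, 29) + (26, 30). λ = (30 - 29)/(26 - 8) ≡ 1/18 mod 31. 18⁻¹ ≡ 19 (mod 31) since 18·19 = 342 ≡ 1, so λ ≡ 19.
  x = λ² - 8 - 26 = 361 - 34 ≡ 17; y = λ·(8 - 17) - 29 ≡ 17. → (17, 17)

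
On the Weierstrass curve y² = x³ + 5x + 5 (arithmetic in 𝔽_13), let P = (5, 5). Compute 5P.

Double-and-add on 5 = (101)₂. Start with P = (5, 5) for the leading 1-bit.
double: tangent at (5, 5): λ = (3·5² + 5)/(2·5) ≡ 2/10. 10⁻¹ ≡ 4 (mod 13), so λ ≡ 2·4 ≡ 8.
  x = λ² - 5 - 5 = 64 - 10 ≡ 2; y = λ·(5 - 2) - 5 ≡ 6. → (2, 6)
double: tangent at (2, 6): λ = (3·2² + 5)/(2·6) ≡ 4/12. 12⁻¹ ≡ 12 (mod 13) since 12·12 = 144 ≡ 1, so λ ≡ 4·12 ≡ 9.
  x = λ² - 2 - 2 = 81 - 4 ≡ 12; y = λ·(2 - 12) - 6 ≡ 8. → (12, 8)
add P: (12, 8) + (5, 5). λ = (5 - 8)/(5 - 12) ≡ 10/6 mod 13. 6⁻¹ ≡ 11 (mod 13) since 6·11 = 66 ≡ 1, so λ ≡ 6.
  x = λ² - 12 - 5 = 36 - 17 ≡ 6; y = λ·(12 - 6) - 8 ≡ 2. → (6, 2)

(6, 2)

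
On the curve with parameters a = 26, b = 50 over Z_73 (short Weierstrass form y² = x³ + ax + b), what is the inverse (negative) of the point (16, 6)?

-(16, 6) = (16, -6 mod 73) = (16, 67).

(16, 67)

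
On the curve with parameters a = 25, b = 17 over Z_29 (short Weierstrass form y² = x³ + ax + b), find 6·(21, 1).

(23, 12)

Write P = (21, 1).
Repeated addition: build up to 6P.
2P: tangent at (21, 1): λ = (3·21² + 25)/(2·1) ≡ 14/2. 2⁻¹ ≡ 15 (mod 29) since 2·15 = 30 ≡ 1, so λ ≡ 14·15 ≡ 7.
  x = λ² - 21 - 21 = 49 - 42 ≡ 7; y = λ·(21 - 7) - 1 ≡ 10. → (7, 10)
3P: (7, 10) + (21, 1). λ = (1 - 10)/(21 - 7) ≡ 20/14 mod 29. 14⁻¹ ≡ 27 (mod 29) since 14·27 = 378 ≡ 1, so λ ≡ 18.
  x = λ² - 7 - 21 = 324 - 28 ≡ 6; y = λ·(7 - 6) - 10 ≡ 8. → (6, 8)
4P: (6, 8) + (21, 1). λ = (1 - 8)/(21 - 6) ≡ 22/15 mod 29. 15⁻¹ ≡ 2 (mod 29), so λ ≡ 15.
  x = λ² - 6 - 21 = 225 - 27 ≡ 24; y = λ·(6 - 24) - 8 ≡ 12. → (24, 12)
5P: (24, 12) + (21, 1). λ = (1 - 12)/(21 - 24) ≡ 18/26 mod 29. 26⁻¹ ≡ 19 (mod 29) since 26·19 = 494 ≡ 1, so λ ≡ 23.
  x = λ² - 24 - 21 = 529 - 45 ≡ 20; y = λ·(24 - 20) - 12 ≡ 22. → (20, 22)
6P: (20, 22) + (21, 1). λ = (1 - 22)/(21 - 20) ≡ 8/1 mod 29. 1⁻¹ ≡ 1 (mod 29) since 1·1 = 1 ≡ 1, so λ ≡ 8.
  x = λ² - 20 - 21 = 64 - 41 ≡ 23; y = λ·(20 - 23) - 22 ≡ 12. → (23, 12)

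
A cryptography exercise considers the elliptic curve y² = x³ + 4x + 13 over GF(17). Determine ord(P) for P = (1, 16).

2P: tangent at (1, 16): λ = (3·1² + 4)/(2·16) ≡ 7/15. 15⁻¹ ≡ 8 (mod 17) since 15·8 = 120 ≡ 1, so λ ≡ 7·8 ≡ 5.
  x = λ² - 1 - 1 = 25 - 2 ≡ 6; y = λ·(1 - 6) - 16 ≡ 10. → (6, 10)
3P: (6, 10) + (1, 16). λ = (16 - 10)/(1 - 6) ≡ 6/12 mod 17. 12⁻¹ ≡ 10 (mod 17), so λ ≡ 9.
  x = λ² - 6 - 1 = 81 - 7 ≡ 6; y = λ·(6 - 6) - 10 ≡ 7. → (6, 7)
4P: (6, 7) + (1, 16). λ = (16 - 7)/(1 - 6) ≡ 9/12 mod 17. 12⁻¹ ≡ 10 (mod 17), so λ ≡ 5.
  x = λ² - 6 - 1 = 25 - 7 ≡ 1; y = λ·(6 - 1) - 7 ≡ 1. → (1, 1)
5P: (1, 1) + (1, 16): same x and y₁ ≡ -y₂, so the sum is 𝒪.
5P = 𝒪, so the order is 5.

5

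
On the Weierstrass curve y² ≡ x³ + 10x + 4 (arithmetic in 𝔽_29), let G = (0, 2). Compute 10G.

Double-and-add on 10 = (1010)₂. Start with G = (0, 2) for the leading 1-bit.
double: tangent at (0, 2): λ = (3·0² + 10)/(2·2) ≡ 10/4. 4⁻¹ ≡ 22 (mod 29) since 4·22 = 88 ≡ 1, so λ ≡ 10·22 ≡ 17.
  x = λ² - 0 - 0 = 289 - 0 ≡ 28; y = λ·(0 - 28) - 2 ≡ 15. → (28, 15)
double: tangent at (28, 15): λ = (3·28² + 10)/(2·15) ≡ 13/1. 1⁻¹ ≡ 1 (mod 29) since 1·1 = 1 ≡ 1, so λ ≡ 13·1 ≡ 13.
  x = λ² - 28 - 28 = 169 - 56 ≡ 26; y = λ·(28 - 26) - 15 ≡ 11. → (26, 11)
add G: (26, 11) + (0, 2). λ = (2 - 11)/(0 - 26) ≡ 20/3 mod 29. 3⁻¹ ≡ 10 (mod 29), so λ ≡ 26.
  x = λ² - 26 - 0 = 676 - 26 ≡ 12; y = λ·(26 - 12) - 11 ≡ 5. → (12, 5)
double: tangent at (12, 5): λ = (3·12² + 10)/(2·5) ≡ 7/10. 10⁻¹ ≡ 3 (mod 29), so λ ≡ 7·3 ≡ 21.
  x = λ² - 12 - 12 = 441 - 24 ≡ 11; y = λ·(12 - 11) - 5 ≡ 16. → (11, 16)

(11, 16)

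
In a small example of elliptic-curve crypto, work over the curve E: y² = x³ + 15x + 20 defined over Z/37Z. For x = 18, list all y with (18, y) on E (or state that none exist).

none

x³ + 15x + 20 = 6122 ≡ 17 (mod 37).
17 is a non-residue mod 37; no y exists.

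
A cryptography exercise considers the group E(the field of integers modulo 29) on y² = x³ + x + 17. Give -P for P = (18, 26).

(18, 3)

-(18, 26) = (18, -26 mod 29) = (18, 3).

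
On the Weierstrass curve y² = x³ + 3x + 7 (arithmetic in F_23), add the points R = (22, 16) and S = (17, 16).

(7, 7)

(22, 16) + (17, 16). λ = (16 - 16)/(17 - 22) ≡ 0/18 mod 23. 18⁻¹ ≡ 9 (mod 23) since 18·9 = 162 ≡ 1, so λ ≡ 0.
  x = λ² - 22 - 17 = 0 - 39 ≡ 7; y = λ·(22 - 7) - 16 ≡ 7. → (7, 7)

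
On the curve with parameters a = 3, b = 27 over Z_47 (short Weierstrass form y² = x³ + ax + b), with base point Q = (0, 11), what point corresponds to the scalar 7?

Double-and-add on 7 = (111)₂. Start with Q = (0, 11) for the leading 1-bit.
double: tangent at (0, 11): λ = (3·0² + 3)/(2·11) ≡ 3/22. 22⁻¹ ≡ 15 (mod 47) since 22·15 = 330 ≡ 1, so λ ≡ 3·15 ≡ 45.
  x = λ² - 0 - 0 = 2025 - 0 ≡ 4; y = λ·(0 - 4) - 11 ≡ 44. → (4, 44)
add Q: (4, 44) + (0, 11). λ = (11 - 44)/(0 - 4) ≡ 14/43 mod 47. 43⁻¹ ≡ 35 (mod 47), so λ ≡ 20.
  x = λ² - 4 - 0 = 400 - 4 ≡ 20; y = λ·(4 - 20) - 44 ≡ 12. → (20, 12)
double: tangent at (20, 12): λ = (3·20² + 3)/(2·12) ≡ 28/24. 24⁻¹ ≡ 2 (mod 47), so λ ≡ 28·2 ≡ 9.
  x = λ² - 20 - 20 = 81 - 40 ≡ 41; y = λ·(20 - 41) - 12 ≡ 34. → (41, 34)
add Q: (41, 34) + (0, 11). λ = (11 - 34)/(0 - 41) ≡ 24/6 mod 47. 6⁻¹ ≡ 8 (mod 47), so λ ≡ 4.
  x = λ² - 41 - 0 = 16 - 41 ≡ 22; y = λ·(41 - 22) - 34 ≡ 42. → (22, 42)

(22, 42)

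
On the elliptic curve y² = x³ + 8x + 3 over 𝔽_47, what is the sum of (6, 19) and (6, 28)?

O

The two points share x = 6 and their y-coordinates satisfy 19 + 28 ≡ 0 (mod 47), so they are inverses. Their sum is 𝒪.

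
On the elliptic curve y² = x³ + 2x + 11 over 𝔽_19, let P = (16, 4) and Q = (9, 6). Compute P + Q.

(16, 4) + (9, 6). λ = (6 - 4)/(9 - 16) ≡ 2/12 mod 19. 12⁻¹ ≡ 8 (mod 19) since 12·8 = 96 ≡ 1, so λ ≡ 16.
  x = λ² - 16 - 9 = 256 - 25 ≡ 3; y = λ·(16 - 3) - 4 ≡ 14. → (3, 14)

(3, 14)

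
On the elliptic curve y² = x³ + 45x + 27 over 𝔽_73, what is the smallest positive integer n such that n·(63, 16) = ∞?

2P: tangent at (63, 16): λ = (3·63² + 45)/(2·16) ≡ 53/32. 32⁻¹ ≡ 16 (mod 73), so λ ≡ 53·16 ≡ 45.
  x = λ² - 63 - 63 = 2025 - 126 ≡ 1; y = λ·(63 - 1) - 16 ≡ 0. → (1, 0)
3P: (1, 0) + (63, 16). λ = (16 - 0)/(63 - 1) ≡ 16/62 mod 73. 62⁻¹ ≡ 53 (mod 73), so λ ≡ 45.
  x = λ² - 1 - 63 = 2025 - 64 ≡ 63; y = λ·(1 - 63) - 0 ≡ 57. → (63, 57)
4P: (63, 57) + (63, 16): same x and y₁ ≡ -y₂, so the sum is ∞.
4P = ∞, so the order is 4.

4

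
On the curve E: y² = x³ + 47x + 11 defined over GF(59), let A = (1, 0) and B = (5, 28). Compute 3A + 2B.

First 3A:
Repeated addition: build up to 3A.
2A: (1, 0) + (1, 0): same x and y₁ ≡ -y₂, so the sum is O.
3A: O + (1, 0) = (1, 0) (identity).
3A = (1, 0).
Next 2B:
Repeated addition: build up to 2B.
2B: tangent at (5, 28): λ = (3·5² + 47)/(2·28) ≡ 4/56. 56⁻¹ ≡ 39 (mod 59), so λ ≡ 4·39 ≡ 38.
  x = λ² - 5 - 5 = 1444 - 10 ≡ 18; y = λ·(5 - 18) - 28 ≡ 9. → (18, 9)
2B = (18, 9).
Finally 3A + 2B:
(1, 0) + (18, 9). λ = (9 - 0)/(18 - 1) ≡ 9/17 mod 59. 17⁻¹ ≡ 7 (mod 59), so λ ≡ 4.
  x = λ² - 1 - 18 = 16 - 19 ≡ 56; y = λ·(1 - 56) - 0 ≡ 16. → (56, 16)

(56, 16)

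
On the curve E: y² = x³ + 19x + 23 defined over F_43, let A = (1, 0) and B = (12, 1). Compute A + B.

(3, 35)

(1, 0) + (12, 1). λ = (1 - 0)/(12 - 1) ≡ 1/11 mod 43. 11⁻¹ ≡ 4 (mod 43) since 11·4 = 44 ≡ 1, so λ ≡ 4.
  x = λ² - 1 - 12 = 16 - 13 ≡ 3; y = λ·(1 - 3) - 0 ≡ 35. → (3, 35)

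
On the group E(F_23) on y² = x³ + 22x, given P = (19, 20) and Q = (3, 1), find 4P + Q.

First 4P:
Repeated addition: build up to 4P.
2P: tangent at (19, 20): λ = (3·19² + 22)/(2·20) ≡ 1/17. 17⁻¹ ≡ 19 (mod 23), so λ ≡ 1·19 ≡ 19.
  x = λ² - 19 - 19 = 361 - 38 ≡ 1; y = λ·(19 - 1) - 20 ≡ 0. → (1, 0)
3P: (1, 0) + (19, 20). λ = (20 - 0)/(19 - 1) ≡ 20/18 mod 23. 18⁻¹ ≡ 9 (mod 23), so λ ≡ 19.
  x = λ² - 1 - 19 = 361 - 20 ≡ 19; y = λ·(1 - 19) - 0 ≡ 3. → (19, 3)
4P: (19, 3) + (19, 20): same x and y₁ ≡ -y₂, so the sum is 𝒪.
4P = 𝒪.
Finally 4P + Q:
𝒪 + (3, 1) = (3, 1) (identity).

(3, 1)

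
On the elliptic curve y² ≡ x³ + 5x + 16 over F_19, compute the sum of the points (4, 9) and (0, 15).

(4, 9) + (0, 15). λ = (15 - 9)/(0 - 4) ≡ 6/15 mod 19. 15⁻¹ ≡ 14 (mod 19) since 15·14 = 210 ≡ 1, so λ ≡ 8.
  x = λ² - 4 - 0 = 64 - 4 ≡ 3; y = λ·(4 - 3) - 9 ≡ 18. → (3, 18)

(3, 18)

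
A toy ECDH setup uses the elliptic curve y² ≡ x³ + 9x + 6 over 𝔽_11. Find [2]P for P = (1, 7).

(3, 7)

tangent at (1, 7): λ = (3·1² + 9)/(2·7) ≡ 1/3. 3⁻¹ ≡ 4 (mod 11) since 3·4 = 12 ≡ 1, so λ ≡ 1·4 ≡ 4.
  x = λ² - 1 - 1 = 16 - 2 ≡ 3; y = λ·(1 - 3) - 7 ≡ 7. → (3, 7)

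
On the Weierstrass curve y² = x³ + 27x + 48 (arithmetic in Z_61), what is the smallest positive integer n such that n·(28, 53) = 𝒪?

2P: tangent at (28, 53): λ = (3·28² + 27)/(2·53) ≡ 0/45. 45⁻¹ ≡ 19 (mod 61), so λ ≡ 0·19 ≡ 0.
  x = λ² - 28 - 28 = 0 - 56 ≡ 5; y = λ·(28 - 5) - 53 ≡ 8. → (5, 8)
3P: (5, 8) + (28, 53). λ = (53 - 8)/(28 - 5) ≡ 45/23 mod 61. 23⁻¹ ≡ 8 (mod 61) since 23·8 = 184 ≡ 1, so λ ≡ 55.
  x = λ² - 5 - 28 = 3025 - 33 ≡ 3; y = λ·(5 - 3) - 8 ≡ 41. → (3, 41)
4P: (3, 41) + (28, 53). λ = (53 - 41)/(28 - 3) ≡ 12/25 mod 61. 25⁻¹ ≡ 22 (mod 61), so λ ≡ 20.
  x = λ² - 3 - 28 = 400 - 31 ≡ 3; y = λ·(3 - 3) - 41 ≡ 20. → (3, 20)
5P: (3, 20) + (28, 53). λ = (53 - 20)/(28 - 3) ≡ 33/25 mod 61. 25⁻¹ ≡ 22 (mod 61) since 25·22 = 550 ≡ 1, so λ ≡ 55.
  x = λ² - 3 - 28 = 3025 - 31 ≡ 5; y = λ·(3 - 5) - 20 ≡ 53. → (5, 53)
6P: (5, 53) + (28, 53). λ = (53 - 53)/(28 - 5) ≡ 0/23 mod 61. 23⁻¹ ≡ 8 (mod 61), so λ ≡ 0.
  x = λ² - 5 - 28 = 0 - 33 ≡ 28; y = λ·(5 - 28) - 53 ≡ 8. → (28, 8)
7P: (28, 8) + (28, 53): same x and y₁ ≡ -y₂, so the sum is 𝒪.
7P = 𝒪, so the order is 7.

7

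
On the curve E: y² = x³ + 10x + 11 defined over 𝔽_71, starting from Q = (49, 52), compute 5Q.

Repeated addition: build up to 5Q.
2Q: tangent at (49, 52): λ = (3·49² + 10)/(2·52) ≡ 42/33. 33⁻¹ ≡ 28 (mod 71), so λ ≡ 42·28 ≡ 40.
  x = λ² - 49 - 49 = 1600 - 98 ≡ 11; y = λ·(49 - 11) - 52 ≡ 48. → (11, 48)
3Q: (11, 48) + (49, 52). λ = (52 - 48)/(49 - 11) ≡ 4/38 mod 71. 38⁻¹ ≡ 43 (mod 71), so λ ≡ 30.
  x = λ² - 11 - 49 = 900 - 60 ≡ 59; y = λ·(11 - 59) - 48 ≡ 3. → (59, 3)
4Q: (59, 3) + (49, 52). λ = (52 - 3)/(49 - 59) ≡ 49/61 mod 71. 61⁻¹ ≡ 7 (mod 71), so λ ≡ 59.
  x = λ² - 59 - 49 = 3481 - 108 ≡ 36; y = λ·(59 - 36) - 3 ≡ 5. → (36, 5)
5Q: (36, 5) + (49, 52). λ = (52 - 5)/(49 - 36) ≡ 47/13 mod 71. 13⁻¹ ≡ 11 (mod 71), so λ ≡ 20.
  x = λ² - 36 - 49 = 400 - 85 ≡ 31; y = λ·(36 - 31) - 5 ≡ 24. → (31, 24)

(31, 24)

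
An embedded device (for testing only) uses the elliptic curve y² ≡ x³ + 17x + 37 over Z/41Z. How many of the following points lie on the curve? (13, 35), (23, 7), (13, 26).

2

(13, 35): 35² ≡ 36, rhs ≡ 36 → on.
(23, 7): 7² ≡ 8, rhs ≡ 8 → on.
(13, 26): 26² ≡ 20, rhs ≡ 36 → off.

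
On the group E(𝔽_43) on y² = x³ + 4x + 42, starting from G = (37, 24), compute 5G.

(35, 10)

Repeated addition: build up to 5G.
2G: tangent at (37, 24): λ = (3·37² + 4)/(2·24) ≡ 26/5. 5⁻¹ ≡ 26 (mod 43), so λ ≡ 26·26 ≡ 31.
  x = λ² - 37 - 37 = 961 - 74 ≡ 27; y = λ·(37 - 27) - 24 ≡ 28. → (27, 28)
3G: (27, 28) + (37, 24). λ = (24 - 28)/(37 - 27) ≡ 39/10 mod 43. 10⁻¹ ≡ 13 (mod 43) since 10·13 = 130 ≡ 1, so λ ≡ 34.
  x = λ² - 27 - 37 = 1156 - 64 ≡ 17; y = λ·(27 - 17) - 28 ≡ 11. → (17, 11)
4G: (17, 11) + (37, 24). λ = (24 - 11)/(37 - 17) ≡ 13/20 mod 43. 20⁻¹ ≡ 28 (mod 43), so λ ≡ 20.
  x = λ² - 17 - 37 = 400 - 54 ≡ 2; y = λ·(17 - 2) - 11 ≡ 31. → (2, 31)
5G: (2, 31) + (37, 24). λ = (24 - 31)/(37 - 2) ≡ 36/35 mod 43. 35⁻¹ ≡ 16 (mod 43), so λ ≡ 17.
  x = λ² - 2 - 37 = 289 - 39 ≡ 35; y = λ·(2 - 35) - 31 ≡ 10. → (35, 10)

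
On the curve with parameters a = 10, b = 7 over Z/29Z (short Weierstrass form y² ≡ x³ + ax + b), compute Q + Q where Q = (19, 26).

(15, 9)

tangent at (19, 26): λ = (3·19² + 10)/(2·26) ≡ 20/23. 23⁻¹ ≡ 24 (mod 29), so λ ≡ 20·24 ≡ 16.
  x = λ² - 19 - 19 = 256 - 38 ≡ 15; y = λ·(19 - 15) - 26 ≡ 9. → (15, 9)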